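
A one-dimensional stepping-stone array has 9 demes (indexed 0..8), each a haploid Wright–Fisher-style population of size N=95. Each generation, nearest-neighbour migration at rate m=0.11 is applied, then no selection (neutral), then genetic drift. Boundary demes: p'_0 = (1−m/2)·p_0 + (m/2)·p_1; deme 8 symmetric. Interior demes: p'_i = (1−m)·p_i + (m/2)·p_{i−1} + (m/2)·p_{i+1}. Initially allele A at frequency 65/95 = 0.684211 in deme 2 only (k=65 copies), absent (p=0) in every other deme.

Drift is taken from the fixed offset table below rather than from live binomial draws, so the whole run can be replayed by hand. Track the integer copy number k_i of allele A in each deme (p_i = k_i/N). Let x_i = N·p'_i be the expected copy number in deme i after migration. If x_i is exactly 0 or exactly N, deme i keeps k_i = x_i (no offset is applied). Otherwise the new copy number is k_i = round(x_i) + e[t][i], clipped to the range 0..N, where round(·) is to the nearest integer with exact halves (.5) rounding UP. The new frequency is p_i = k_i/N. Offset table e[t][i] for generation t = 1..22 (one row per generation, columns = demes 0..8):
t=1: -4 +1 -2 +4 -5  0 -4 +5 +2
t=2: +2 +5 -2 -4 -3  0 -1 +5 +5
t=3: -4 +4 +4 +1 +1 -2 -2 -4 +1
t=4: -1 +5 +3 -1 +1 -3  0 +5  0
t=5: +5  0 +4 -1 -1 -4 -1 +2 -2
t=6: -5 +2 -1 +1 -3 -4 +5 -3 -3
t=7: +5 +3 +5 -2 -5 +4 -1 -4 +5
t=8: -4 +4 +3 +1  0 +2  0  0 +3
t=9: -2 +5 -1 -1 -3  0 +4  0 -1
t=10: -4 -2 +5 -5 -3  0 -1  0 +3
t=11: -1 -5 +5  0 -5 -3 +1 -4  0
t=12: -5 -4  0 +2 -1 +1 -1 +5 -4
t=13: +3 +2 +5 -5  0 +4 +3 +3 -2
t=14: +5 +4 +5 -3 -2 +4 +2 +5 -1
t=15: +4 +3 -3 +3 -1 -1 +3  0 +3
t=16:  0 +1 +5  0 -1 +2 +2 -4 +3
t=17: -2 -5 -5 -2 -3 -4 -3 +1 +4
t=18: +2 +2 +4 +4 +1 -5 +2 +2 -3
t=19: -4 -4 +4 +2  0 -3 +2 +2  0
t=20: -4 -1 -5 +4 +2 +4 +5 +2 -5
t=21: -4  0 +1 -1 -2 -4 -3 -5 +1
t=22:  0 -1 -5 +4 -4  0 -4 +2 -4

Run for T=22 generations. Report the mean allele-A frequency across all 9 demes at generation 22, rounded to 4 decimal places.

0.1193

t=0: k=[0 0 65 0 0 0 0 0 0]
t=1: x=[0.0000 3.5750 57.8500 3.5750 0.0000 0.0000 0.0000 0.0000 0.0000] k=[0 5 56 8 0 0 0 0 0]
t=2: x=[0.2750 7.5300 50.5550 10.2000 0.4400 0.0000 0.0000 0.0000 0.0000] k=[2 13 49 6 0 0 0 0 0]
t=3: x=[2.6050 14.3750 44.6550 8.0350 0.3300 0.0000 0.0000 0.0000 0.0000] k=[0 18 49 9 1 0 0 0 0]
t=4: x=[0.9900 18.7150 45.0950 10.7600 1.3850 0.0550 0.0000 0.0000 0.0000] k=[0 24 48 10 2 0 0 0 0]
t=5: x=[1.3200 24.0000 44.5900 11.6500 2.3300 0.1100 0.0000 0.0000 0.0000] k=[6 24 49 11 1 0 0 0 0]
t=6: x=[6.9900 24.3850 45.5350 12.5400 1.4950 0.0550 0.0000 0.0000 0.0000] k=[2 26 45 14 0 0 0 0 0]
t=7: x=[3.3200 25.7250 42.2500 14.9350 0.7700 0.0000 0.0000 0.0000 0.0000] k=[8 29 47 13 0 0 0 0 0]
t=8: x=[9.1550 28.8350 44.1400 14.1550 0.7150 0.0000 0.0000 0.0000 0.0000] k=[5 33 47 15 1 0 0 0 0]
t=9: x=[6.5400 32.2300 44.4700 15.9900 1.7150 0.0550 0.0000 0.0000 0.0000] k=[5 37 43 15 0 0 0 0 0]
t=10: x=[6.7600 35.5700 41.1300 15.7150 0.8250 0.0000 0.0000 0.0000 0.0000] k=[3 34 46 11 0 0 0 0 0]
t=11: x=[4.7050 32.9550 43.4150 12.3200 0.6050 0.0000 0.0000 0.0000 0.0000] k=[4 28 48 12 0 0 0 0 0]
t=12: x=[5.3200 27.7800 44.9200 13.3200 0.6600 0.0000 0.0000 0.0000 0.0000] k=[0 24 45 15 0 0 0 0 0]
t=13: x=[1.3200 23.8350 42.1950 15.8250 0.8250 0.0000 0.0000 0.0000 0.0000] k=[4 26 47 11 1 0 0 0 0]
t=14: x=[5.2100 25.9450 43.8650 12.4300 1.4950 0.0550 0.0000 0.0000 0.0000] k=[10 30 49 9 0 4 0 0 0]
t=15: x=[11.1000 29.9450 45.7550 10.7050 0.7150 3.5600 0.2200 0.0000 0.0000] k=[15 33 43 14 0 3 3 0 0]
t=16: x=[15.9900 32.5600 40.8550 14.8250 0.9350 2.8350 2.8350 0.1650 0.0000] k=[16 34 46 15 0 5 5 0 0]
t=17: x=[16.9900 33.6700 43.6350 15.8800 1.1000 4.7250 4.7250 0.2750 0.0000] k=[15 29 39 14 0 1 2 1 0]
t=18: x=[15.7700 28.7800 37.0750 14.6050 0.8250 1.0000 1.8900 1.0000 0.0550] k=[18 31 41 19 2 0 4 3 0]
t=19: x=[18.7150 30.8350 39.2400 19.2750 2.8250 0.3300 3.7250 2.8900 0.1650] k=[15 27 43 21 3 0 6 5 0]
t=20: x=[15.6600 27.2200 40.9100 21.2200 3.8250 0.4950 5.6150 4.7800 0.2750] k=[12 26 36 25 6 4 11 7 0]
t=21: x=[12.7700 25.7800 34.8450 24.5600 6.9350 4.4950 10.3950 6.8350 0.3850] k=[9 26 36 24 5 0 7 2 1]
t=22: x=[9.9350 25.6150 34.7900 23.6150 5.7700 0.6600 6.3400 2.2200 1.0550] k=[10 25 30 28 2 1 2 4 0]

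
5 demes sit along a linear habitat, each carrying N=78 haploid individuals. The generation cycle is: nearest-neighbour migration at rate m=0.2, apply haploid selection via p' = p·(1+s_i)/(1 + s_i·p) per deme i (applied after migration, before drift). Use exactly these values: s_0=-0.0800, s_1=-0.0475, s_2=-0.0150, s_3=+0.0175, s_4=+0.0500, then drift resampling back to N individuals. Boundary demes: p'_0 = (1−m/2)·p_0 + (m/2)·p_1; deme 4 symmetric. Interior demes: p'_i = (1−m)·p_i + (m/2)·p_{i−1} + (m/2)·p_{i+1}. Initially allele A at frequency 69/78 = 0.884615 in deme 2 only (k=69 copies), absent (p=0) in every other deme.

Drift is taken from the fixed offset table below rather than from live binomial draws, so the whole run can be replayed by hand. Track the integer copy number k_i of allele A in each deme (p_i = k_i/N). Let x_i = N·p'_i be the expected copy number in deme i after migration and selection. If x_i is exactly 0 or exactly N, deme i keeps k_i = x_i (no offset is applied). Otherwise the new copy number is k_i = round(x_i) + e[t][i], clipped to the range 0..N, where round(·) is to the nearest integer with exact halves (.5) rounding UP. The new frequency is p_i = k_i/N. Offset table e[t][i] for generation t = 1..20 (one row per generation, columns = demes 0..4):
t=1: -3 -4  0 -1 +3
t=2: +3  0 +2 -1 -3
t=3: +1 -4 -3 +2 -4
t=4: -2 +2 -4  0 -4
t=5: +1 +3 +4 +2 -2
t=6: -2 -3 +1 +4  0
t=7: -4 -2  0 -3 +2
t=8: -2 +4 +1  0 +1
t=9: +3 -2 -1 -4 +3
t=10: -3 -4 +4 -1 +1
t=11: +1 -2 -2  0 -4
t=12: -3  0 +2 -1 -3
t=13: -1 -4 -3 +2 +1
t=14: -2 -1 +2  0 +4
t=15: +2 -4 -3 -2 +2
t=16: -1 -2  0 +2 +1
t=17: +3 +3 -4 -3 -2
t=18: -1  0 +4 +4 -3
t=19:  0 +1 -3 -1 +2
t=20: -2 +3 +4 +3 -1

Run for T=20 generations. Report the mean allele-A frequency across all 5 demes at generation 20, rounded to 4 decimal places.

0.1308

t=0: k=[0 0 69 0 0]
t=1: x=[0.0000 6.6000 54.9554 7.0099 0.0000] k=[0 3 55 6 0]
t=2: x=[0.2761 7.5611 44.6117 10.4561 0.6298] k=[3 8 47 9 0]
t=3: x=[3.2316 10.9344 39.0053 12.0760 0.9445] k=[4 7 36 14 0]
t=4: x=[3.9735 9.1978 30.6184 15.0092 1.4687] k=[2 11 27 15 0]
t=5: x=[2.6760 11.2242 23.9485 14.9081 1.5735] k=[4 14 28 17 0]
t=6: x=[4.6237 13.8373 25.2413 16.6258 1.7831] k=[3 11 26 21 2]
t=7: x=[3.5097 11.2242 23.7496 19.8557 4.0848] k=[0 9 24 17 6]
t=8: x=[0.8288 9.1978 21.5634 16.8278 7.4212] k=[0 13 23 17 8]
t=9: x=[1.1976 12.1910 21.1661 16.9288 9.2920] k=[4 10 20 13 12]
t=10: x=[4.2521 9.9691 18.0892 13.7959 12.6072] k=[1 6 22 13 14]
t=11: x=[1.3821 6.7921 19.2798 14.2004 14.4661] k=[2 5 17 14 10]
t=12: x=[2.1210 5.6400 15.3131 14.0993 10.8477] k=[0 6 17 13 8]
t=13: x=[0.5523 6.2159 15.3131 13.0879 8.8766] k=[0 2 12 15 10]
t=14: x=[0.1840 2.6716 11.1547 14.4026 10.9513] k=[0 2 13 14 15]
t=15: x=[0.1840 2.7671 11.8473 14.2004 15.4970] k=[2 0 9 12 17]
t=16: x=[1.6591 1.0485 8.2874 12.3796 17.1437] k=[1 0 8 14 18]
t=17: x=[0.8288 0.8577 7.6945 13.9982 18.2738] k=[4 4 4 11 16]
t=18: x=[3.6952 3.8193 4.6337 10.9624 16.1149] k=[3 4 9 15 13]
t=19: x=[2.8611 4.2023 8.9792 14.4026 13.7437] k=[3 5 6 13 16]
t=20: x=[2.9537 4.6812 6.5093 12.7844 16.3207] k=[1 8 11 16 15]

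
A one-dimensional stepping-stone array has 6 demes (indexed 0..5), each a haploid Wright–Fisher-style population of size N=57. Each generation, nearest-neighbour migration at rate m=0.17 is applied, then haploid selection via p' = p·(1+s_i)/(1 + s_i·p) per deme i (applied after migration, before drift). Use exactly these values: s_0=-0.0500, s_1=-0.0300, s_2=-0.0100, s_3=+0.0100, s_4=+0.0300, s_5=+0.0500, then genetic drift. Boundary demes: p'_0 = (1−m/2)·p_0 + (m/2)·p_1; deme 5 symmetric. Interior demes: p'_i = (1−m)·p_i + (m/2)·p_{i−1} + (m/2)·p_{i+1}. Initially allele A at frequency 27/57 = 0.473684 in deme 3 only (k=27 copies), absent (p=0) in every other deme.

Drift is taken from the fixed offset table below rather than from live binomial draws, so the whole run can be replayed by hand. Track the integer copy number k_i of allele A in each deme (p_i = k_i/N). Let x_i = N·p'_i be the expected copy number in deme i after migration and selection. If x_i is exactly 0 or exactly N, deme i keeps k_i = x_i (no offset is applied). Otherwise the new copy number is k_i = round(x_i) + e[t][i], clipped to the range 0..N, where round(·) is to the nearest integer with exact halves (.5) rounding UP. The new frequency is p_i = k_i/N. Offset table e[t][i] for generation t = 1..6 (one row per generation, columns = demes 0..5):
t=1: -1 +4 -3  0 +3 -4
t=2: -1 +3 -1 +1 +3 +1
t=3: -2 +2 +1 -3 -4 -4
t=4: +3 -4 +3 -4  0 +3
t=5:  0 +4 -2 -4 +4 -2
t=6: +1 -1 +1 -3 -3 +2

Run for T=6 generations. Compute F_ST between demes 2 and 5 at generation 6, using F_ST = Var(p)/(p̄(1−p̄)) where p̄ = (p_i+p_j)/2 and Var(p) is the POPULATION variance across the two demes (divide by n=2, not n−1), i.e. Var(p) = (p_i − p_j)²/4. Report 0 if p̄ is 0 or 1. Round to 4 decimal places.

0.0009

t=0: k=[0 0 0 27 0 0]
t=1: x=[0.0000 0.0000 2.2730 22.5455 2.3610 0.0000] k=[0 0 0 23 5 0]
t=2: x=[0.0000 0.0000 1.9361 19.6429 6.2680 0.4461] k=[0 0 1 21 9 1]
t=3: x=[0.0000 0.0825 2.5900 18.4038 9.5731 1.7614] k=[0 2 4 15 6 0]
t=4: x=[0.1615 1.9420 4.7213 13.4017 6.4215 0.5353] k=[3 0 8 9 6 4]
t=5: x=[2.6140 0.9074 7.3405 8.7333 6.2475 4.3625] k=[3 5 5 5 10 2]
t=6: x=[3.0199 4.6970 4.9543 5.4740 9.1192 2.8074] k=[4 4 6 2 6 5]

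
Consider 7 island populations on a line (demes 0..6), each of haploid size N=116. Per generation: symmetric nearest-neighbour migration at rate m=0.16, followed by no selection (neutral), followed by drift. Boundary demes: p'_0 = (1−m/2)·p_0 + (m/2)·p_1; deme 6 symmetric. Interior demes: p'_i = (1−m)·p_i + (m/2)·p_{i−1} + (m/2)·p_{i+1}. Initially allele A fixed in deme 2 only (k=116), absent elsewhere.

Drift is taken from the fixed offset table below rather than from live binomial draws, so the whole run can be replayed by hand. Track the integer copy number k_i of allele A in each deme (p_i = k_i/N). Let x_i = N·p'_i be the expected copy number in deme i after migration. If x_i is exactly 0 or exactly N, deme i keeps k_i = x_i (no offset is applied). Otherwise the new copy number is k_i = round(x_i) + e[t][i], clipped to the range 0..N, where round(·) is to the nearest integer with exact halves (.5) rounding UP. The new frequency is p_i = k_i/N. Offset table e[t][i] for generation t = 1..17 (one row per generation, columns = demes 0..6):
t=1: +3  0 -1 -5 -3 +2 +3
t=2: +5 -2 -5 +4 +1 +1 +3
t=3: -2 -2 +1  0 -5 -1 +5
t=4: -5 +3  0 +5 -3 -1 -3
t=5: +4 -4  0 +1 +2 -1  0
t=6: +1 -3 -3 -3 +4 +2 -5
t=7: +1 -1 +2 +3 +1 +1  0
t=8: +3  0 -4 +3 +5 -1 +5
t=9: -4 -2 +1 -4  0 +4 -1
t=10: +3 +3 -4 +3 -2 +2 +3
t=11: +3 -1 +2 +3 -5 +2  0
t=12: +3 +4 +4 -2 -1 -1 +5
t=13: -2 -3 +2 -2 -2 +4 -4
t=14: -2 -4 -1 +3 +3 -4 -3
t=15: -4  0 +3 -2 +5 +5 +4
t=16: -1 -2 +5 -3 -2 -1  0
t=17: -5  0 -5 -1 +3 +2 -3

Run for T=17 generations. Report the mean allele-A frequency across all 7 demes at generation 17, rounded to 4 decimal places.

t=0: k=[0 0 116 0 0 0 0]
t=1: x=[0.0000 9.2800 97.4400 9.2800 0.0000 0.0000 0.0000] k=[0 9 96 4 0 0 0]
t=2: x=[0.7200 15.2400 81.6800 11.0400 0.3200 0.0000 0.0000] k=[6 13 77 15 1 0 0]
t=3: x=[6.5600 17.5600 66.9200 18.8400 2.0400 0.0800 0.0000] k=[5 16 68 19 0 0 0]
t=4: x=[5.8800 19.2800 59.9200 21.4000 1.5200 0.0000 0.0000] k=[1 22 60 26 0 0 0]
t=5: x=[2.6800 23.3600 54.2400 26.6400 2.0800 0.0000 0.0000] k=[7 19 54 28 4 0 0]
t=6: x=[7.9600 20.8400 49.1200 28.1600 5.6000 0.3200 0.0000] k=[9 18 46 25 10 2 0]
t=7: x=[9.7200 19.5200 42.0800 25.4800 10.5600 2.4800 0.1600] k=[11 19 44 28 12 3 0]
t=8: x=[11.6400 20.3600 40.7200 28.0000 12.5600 3.4800 0.2400] k=[15 20 37 31 18 2 5]
t=9: x=[15.4000 20.9600 35.1600 30.4400 17.7600 3.5200 4.7600] k=[11 19 36 26 18 8 4]
t=10: x=[11.6400 19.7200 33.8400 26.1600 17.8400 8.4800 4.3200] k=[15 23 30 29 16 10 7]
t=11: x=[15.6400 22.9200 29.3600 28.0400 16.5600 10.2400 7.2400] k=[19 22 31 31 12 12 7]
t=12: x=[19.2400 22.4800 30.2800 29.4800 13.5200 11.6000 7.4000] k=[22 26 34 27 13 11 12]
t=13: x=[22.3200 26.3200 32.8000 26.4400 13.9600 11.2400 11.9200] k=[20 23 35 24 12 15 8]
t=14: x=[20.2400 23.7200 33.1600 23.9200 13.2000 14.2000 8.5600] k=[18 20 32 27 16 10 6]
t=15: x=[18.1600 20.8000 30.6400 26.5200 16.4000 10.1600 6.3200] k=[14 21 34 25 21 15 10]
t=16: x=[14.5600 21.4800 32.2400 25.4000 20.8400 15.0800 10.4000] k=[14 19 37 22 19 14 10]
t=17: x=[14.4000 20.0400 34.3600 22.9600 18.8400 14.0800 10.3200] k=[9 20 29 22 22 16 7]

0.1539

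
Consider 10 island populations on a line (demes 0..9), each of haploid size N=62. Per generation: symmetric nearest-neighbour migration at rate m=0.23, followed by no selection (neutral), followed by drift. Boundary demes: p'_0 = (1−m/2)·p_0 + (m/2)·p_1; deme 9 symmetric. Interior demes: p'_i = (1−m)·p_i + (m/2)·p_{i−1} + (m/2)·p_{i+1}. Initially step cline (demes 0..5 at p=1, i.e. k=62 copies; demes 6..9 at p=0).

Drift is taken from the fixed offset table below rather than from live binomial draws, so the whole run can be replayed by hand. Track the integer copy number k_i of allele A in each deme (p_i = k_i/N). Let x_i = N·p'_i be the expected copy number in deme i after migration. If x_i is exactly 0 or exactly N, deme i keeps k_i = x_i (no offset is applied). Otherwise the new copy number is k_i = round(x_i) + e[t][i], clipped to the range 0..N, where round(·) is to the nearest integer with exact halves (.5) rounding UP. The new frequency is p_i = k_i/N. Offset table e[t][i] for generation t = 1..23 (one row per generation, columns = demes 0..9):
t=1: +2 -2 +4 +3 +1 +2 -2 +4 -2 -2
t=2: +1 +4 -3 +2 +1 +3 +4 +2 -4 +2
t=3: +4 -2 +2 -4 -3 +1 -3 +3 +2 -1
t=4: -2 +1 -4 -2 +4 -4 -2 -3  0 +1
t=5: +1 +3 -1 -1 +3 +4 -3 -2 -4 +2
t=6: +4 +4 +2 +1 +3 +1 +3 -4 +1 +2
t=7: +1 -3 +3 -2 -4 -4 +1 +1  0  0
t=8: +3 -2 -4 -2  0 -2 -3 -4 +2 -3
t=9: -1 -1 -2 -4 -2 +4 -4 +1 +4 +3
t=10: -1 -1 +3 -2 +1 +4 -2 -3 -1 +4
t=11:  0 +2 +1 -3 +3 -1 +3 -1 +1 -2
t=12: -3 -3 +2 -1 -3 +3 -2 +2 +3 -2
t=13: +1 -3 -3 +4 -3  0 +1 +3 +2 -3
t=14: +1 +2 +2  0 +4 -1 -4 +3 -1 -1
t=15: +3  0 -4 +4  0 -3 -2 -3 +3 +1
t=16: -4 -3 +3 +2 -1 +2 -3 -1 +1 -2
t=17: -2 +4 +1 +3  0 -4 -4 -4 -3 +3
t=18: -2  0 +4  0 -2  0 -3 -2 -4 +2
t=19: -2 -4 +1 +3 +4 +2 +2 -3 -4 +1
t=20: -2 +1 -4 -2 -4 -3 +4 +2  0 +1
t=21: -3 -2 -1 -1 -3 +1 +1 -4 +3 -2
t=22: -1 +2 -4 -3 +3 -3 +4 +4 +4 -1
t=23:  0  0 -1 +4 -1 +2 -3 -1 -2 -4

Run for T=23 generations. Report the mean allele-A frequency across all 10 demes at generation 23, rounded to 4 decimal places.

t=0: k=[62 62 62 62 62 62 0 0 0 0]
t=1: x=[62.0000 62.0000 62.0000 62.0000 62.0000 54.8700 7.1300 0.0000 0.0000 0.0000] k=[62 62 62 62 62 57 5 0 0 0]
t=2: x=[62.0000 62.0000 62.0000 62.0000 61.4250 51.5950 10.4050 0.5750 0.0000 0.0000] k=[62 62 62 62 62 55 14 3 0 0]
t=3: x=[62.0000 62.0000 62.0000 62.0000 61.1950 51.0900 17.4500 3.9200 0.3450 0.0000] k=[62 62 62 62 58 52 14 7 2 0]
t=4: x=[62.0000 62.0000 62.0000 61.5400 57.7700 48.3200 17.5650 7.2300 2.3450 0.2300] k=[62 62 62 60 62 44 16 4 2 1]
t=5: x=[62.0000 62.0000 61.7700 60.4600 59.7000 42.8500 17.8400 5.1500 2.1150 1.1150] k=[62 62 61 59 62 47 15 3 0 3]
t=6: x=[62.0000 61.8850 60.8850 59.5750 59.9300 45.0450 17.3000 4.0350 0.6900 2.6550] k=[62 62 62 61 62 46 20 0 2 5]
t=7: x=[62.0000 62.0000 61.8850 61.2300 60.0450 44.8500 20.6900 2.5300 2.1150 4.6550] k=[62 62 62 59 56 41 22 4 2 5]
t=8: x=[62.0000 62.0000 61.6550 59.0000 54.6200 40.5400 22.1150 5.8400 2.5750 4.6550] k=[62 62 58 57 55 39 19 2 5 2]
t=9: x=[62.0000 61.5400 58.3450 56.8850 53.3900 38.5400 19.3450 4.3000 4.3100 2.3450] k=[62 61 56 53 51 43 15 5 8 5]
t=10: x=[61.8850 60.5400 56.2300 53.1150 50.3100 40.7000 17.0700 6.4950 7.3100 5.3450] k=[61 60 59 51 51 45 15 3 6 9]
t=11: x=[60.8850 60.0000 58.1950 51.9200 50.3100 42.2400 17.0700 4.7250 6.0000 8.6550] k=[61 62 59 49 53 41 20 4 7 7]
t=12: x=[61.1150 61.5400 58.1950 50.6100 51.1600 39.9650 20.5750 6.1850 6.6550 7.0000] k=[58 59 60 50 48 43 19 8 10 5]
t=13: x=[58.1150 59.0000 58.7350 50.9200 47.6550 40.8150 20.4950 9.4950 9.1950 5.5750] k=[59 56 56 55 45 41 21 12 11 3]
t=14: x=[58.6550 56.3450 55.8850 53.9650 45.6900 39.1600 22.2650 12.9200 10.1950 3.9200] k=[60 58 58 54 50 38 18 16 9 3]
t=15: x=[59.7700 58.2300 57.5400 54.0000 49.0800 37.0800 20.0700 15.4250 9.1150 3.6900] k=[62 58 54 58 49 34 18 12 12 5]
t=16: x=[61.5400 58.0000 54.9200 56.5050 48.3100 33.8850 19.1500 12.6900 11.1950 5.8050] k=[58 55 58 59 47 36 16 12 12 4]
t=17: x=[57.6550 55.6900 57.7700 57.5050 47.1150 34.9650 17.8400 12.4600 11.0800 4.9200] k=[56 60 59 61 47 31 14 8 8 8]
t=18: x=[56.4600 59.4250 59.3450 59.1600 46.7700 30.8850 15.2650 8.6900 8.0000 8.0000] k=[54 59 62 59 45 31 12 7 4 10]
t=19: x=[54.5750 58.7700 61.3100 57.7350 45.0000 30.4250 13.6100 7.2300 5.0350 9.3100] k=[53 55 62 61 49 32 16 4 1 10]
t=20: x=[53.2300 55.5750 61.0800 59.7350 48.4250 32.1150 16.4600 5.0350 2.3800 8.9650] k=[51 57 57 58 44 29 20 7 2 10]
t=21: x=[51.6900 56.3100 57.1150 56.2750 43.8850 29.6900 19.5400 7.9200 3.4950 9.0800] k=[49 54 56 55 41 31 21 4 6 7]
t=22: x=[49.5750 53.6550 55.6550 53.5050 41.4600 31.0000 20.1950 6.1850 5.8850 6.8850] k=[49 56 52 51 44 28 24 10 10 6]
t=23: x=[49.8050 54.7350 52.3450 50.3100 42.9650 29.3800 22.8500 11.6100 9.5400 6.4600] k=[50 55 51 54 42 31 20 11 8 2]

0.5226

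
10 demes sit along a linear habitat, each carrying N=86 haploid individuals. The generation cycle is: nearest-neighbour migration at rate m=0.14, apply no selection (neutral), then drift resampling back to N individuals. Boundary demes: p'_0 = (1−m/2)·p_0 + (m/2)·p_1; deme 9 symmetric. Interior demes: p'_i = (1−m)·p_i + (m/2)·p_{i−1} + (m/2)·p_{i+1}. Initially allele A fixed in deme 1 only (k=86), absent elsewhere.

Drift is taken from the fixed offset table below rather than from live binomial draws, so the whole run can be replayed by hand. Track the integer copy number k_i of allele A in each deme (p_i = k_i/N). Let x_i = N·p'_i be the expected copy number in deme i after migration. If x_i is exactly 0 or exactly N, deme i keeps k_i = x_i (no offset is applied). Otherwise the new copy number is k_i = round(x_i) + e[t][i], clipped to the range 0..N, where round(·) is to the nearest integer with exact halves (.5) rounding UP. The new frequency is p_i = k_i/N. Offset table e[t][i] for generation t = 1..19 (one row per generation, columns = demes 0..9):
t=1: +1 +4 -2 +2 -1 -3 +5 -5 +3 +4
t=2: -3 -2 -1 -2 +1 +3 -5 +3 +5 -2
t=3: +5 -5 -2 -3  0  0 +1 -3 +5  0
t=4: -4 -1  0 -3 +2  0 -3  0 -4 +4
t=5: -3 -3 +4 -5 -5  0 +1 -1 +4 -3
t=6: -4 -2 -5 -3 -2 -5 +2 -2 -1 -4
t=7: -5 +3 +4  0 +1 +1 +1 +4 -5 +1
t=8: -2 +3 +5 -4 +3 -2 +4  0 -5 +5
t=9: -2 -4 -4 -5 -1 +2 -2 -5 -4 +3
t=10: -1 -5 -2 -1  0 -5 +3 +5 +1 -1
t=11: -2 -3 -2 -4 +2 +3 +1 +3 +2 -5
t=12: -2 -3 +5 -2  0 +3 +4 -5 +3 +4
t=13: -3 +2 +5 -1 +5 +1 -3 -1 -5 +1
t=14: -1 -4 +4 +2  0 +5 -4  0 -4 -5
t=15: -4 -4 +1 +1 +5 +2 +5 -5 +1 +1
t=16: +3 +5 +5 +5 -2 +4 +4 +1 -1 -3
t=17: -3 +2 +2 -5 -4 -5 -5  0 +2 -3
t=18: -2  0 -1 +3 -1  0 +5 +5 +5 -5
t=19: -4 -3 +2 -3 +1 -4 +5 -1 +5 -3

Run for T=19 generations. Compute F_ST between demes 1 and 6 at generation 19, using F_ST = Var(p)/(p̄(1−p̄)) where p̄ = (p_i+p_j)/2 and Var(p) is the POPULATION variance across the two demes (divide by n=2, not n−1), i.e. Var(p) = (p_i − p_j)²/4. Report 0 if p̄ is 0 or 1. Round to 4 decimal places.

t=0: k=[0 86 0 0 0 0 0 0 0 0]
t=1: x=[6.0200 73.9600 6.0200 0.0000 0.0000 0.0000 0.0000 0.0000 0.0000 0.0000] k=[7 78 4 0 0 0 0 0 0 0]
t=2: x=[11.9700 67.8500 8.9000 0.2800 0.0000 0.0000 0.0000 0.0000 0.0000 0.0000] k=[9 66 8 0 0 0 0 0 0 0]
t=3: x=[12.9900 57.9500 11.5000 0.5600 0.0000 0.0000 0.0000 0.0000 0.0000 0.0000] k=[18 53 10 0 0 0 0 0 0 0]
t=4: x=[20.4500 47.5400 12.3100 0.7000 0.0000 0.0000 0.0000 0.0000 0.0000 0.0000] k=[16 47 12 0 0 0 0 0 0 0]
t=5: x=[18.1700 42.3800 13.6100 0.8400 0.0000 0.0000 0.0000 0.0000 0.0000 0.0000] k=[15 39 18 0 0 0 0 0 0 0]
t=6: x=[16.6800 35.8500 18.2100 1.2600 0.0000 0.0000 0.0000 0.0000 0.0000 0.0000] k=[13 34 13 0 0 0 0 0 0 0]
t=7: x=[14.4700 31.0600 13.5600 0.9100 0.0000 0.0000 0.0000 0.0000 0.0000 0.0000] k=[9 34 18 1 0 0 0 0 0 0]
t=8: x=[10.7500 31.1300 17.9300 2.1200 0.0700 0.0000 0.0000 0.0000 0.0000 0.0000] k=[9 34 23 0 3 0 0 0 0 0]
t=9: x=[10.7500 31.4800 22.1600 1.8200 2.5800 0.2100 0.0000 0.0000 0.0000 0.0000] k=[9 27 18 0 2 2 0 0 0 0]
t=10: x=[10.2600 25.1100 17.3700 1.4000 1.8600 1.8600 0.1400 0.0000 0.0000 0.0000] k=[9 20 15 0 2 0 3 0 0 0]
t=11: x=[9.7700 18.8800 14.3000 1.1900 1.7200 0.3500 2.5800 0.2100 0.0000 0.0000] k=[8 16 12 0 4 3 4 3 0 0]
t=12: x=[8.5600 15.1600 11.4400 1.1200 3.6500 3.1400 3.8600 2.8600 0.2100 0.0000] k=[7 12 16 0 4 6 8 0 3 0]
t=13: x=[7.3500 11.9300 14.6000 1.4000 3.8600 6.0000 7.3000 0.7700 2.5800 0.2100] k=[4 14 20 0 9 7 4 0 0 1]
t=14: x=[4.7000 13.7200 18.1800 2.0300 8.2300 6.9300 3.9300 0.2800 0.0700 0.9300] k=[4 10 22 4 8 12 0 0 0 0]
t=15: x=[4.4200 10.4200 19.9000 5.5400 8.0000 10.8800 0.8400 0.0000 0.0000 0.0000] k=[0 6 21 7 13 13 6 0 0 0]
t=16: x=[0.4200 6.6300 18.9700 8.4000 12.5800 12.5100 6.0700 0.4200 0.0000 0.0000] k=[3 12 24 13 11 17 10 1 0 0]
t=17: x=[3.6300 12.2100 22.3900 13.6300 11.5600 16.0900 9.8600 1.5600 0.0700 0.0000] k=[1 14 24 9 8 11 5 2 2 0]
t=18: x=[1.9100 13.7900 22.2500 9.9800 8.2800 10.3700 5.2100 2.2100 1.8600 0.1400] k=[0 14 21 13 7 10 10 7 7 0]
t=19: x=[0.9800 13.5100 19.9500 13.1400 7.6300 9.7900 9.7900 7.2100 6.5100 0.4900] k=[0 11 22 10 9 6 15 6 12 0]

0.0042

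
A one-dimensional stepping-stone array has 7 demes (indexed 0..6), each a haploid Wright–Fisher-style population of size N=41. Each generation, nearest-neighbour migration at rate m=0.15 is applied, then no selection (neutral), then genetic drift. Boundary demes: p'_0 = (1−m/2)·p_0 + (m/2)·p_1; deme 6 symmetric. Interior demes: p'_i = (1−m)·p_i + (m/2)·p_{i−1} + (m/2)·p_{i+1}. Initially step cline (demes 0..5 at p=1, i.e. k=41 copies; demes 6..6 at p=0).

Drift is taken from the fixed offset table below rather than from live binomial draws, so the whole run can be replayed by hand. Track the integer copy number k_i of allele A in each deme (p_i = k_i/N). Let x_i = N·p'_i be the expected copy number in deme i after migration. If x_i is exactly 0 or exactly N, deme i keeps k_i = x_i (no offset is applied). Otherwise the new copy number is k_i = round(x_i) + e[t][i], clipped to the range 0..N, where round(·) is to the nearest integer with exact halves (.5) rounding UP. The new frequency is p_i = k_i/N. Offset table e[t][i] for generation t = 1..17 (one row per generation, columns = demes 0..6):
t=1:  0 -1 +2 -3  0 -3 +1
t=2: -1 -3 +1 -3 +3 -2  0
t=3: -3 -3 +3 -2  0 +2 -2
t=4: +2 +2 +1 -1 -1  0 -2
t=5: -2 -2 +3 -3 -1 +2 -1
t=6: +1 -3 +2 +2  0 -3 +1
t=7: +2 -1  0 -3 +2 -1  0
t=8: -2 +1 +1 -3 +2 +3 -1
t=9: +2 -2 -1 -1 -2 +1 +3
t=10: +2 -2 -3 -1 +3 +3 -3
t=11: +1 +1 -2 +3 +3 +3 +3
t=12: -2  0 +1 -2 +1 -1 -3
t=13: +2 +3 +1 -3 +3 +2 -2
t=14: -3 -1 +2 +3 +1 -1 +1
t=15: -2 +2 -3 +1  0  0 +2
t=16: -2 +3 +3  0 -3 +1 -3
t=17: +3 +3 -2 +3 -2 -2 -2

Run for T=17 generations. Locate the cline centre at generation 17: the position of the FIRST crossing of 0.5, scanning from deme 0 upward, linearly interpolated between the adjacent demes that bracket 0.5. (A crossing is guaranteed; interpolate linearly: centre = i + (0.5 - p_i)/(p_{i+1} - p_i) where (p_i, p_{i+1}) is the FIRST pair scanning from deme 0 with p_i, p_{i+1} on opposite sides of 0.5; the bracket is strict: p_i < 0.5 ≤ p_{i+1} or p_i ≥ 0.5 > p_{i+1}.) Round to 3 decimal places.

t=0: k=[41 41 41 41 41 41 0]
t=1: x=[41.0000 41.0000 41.0000 41.0000 41.0000 37.9250 3.0750] k=[41 41 41 41 41 35 4]
t=2: x=[41.0000 41.0000 41.0000 41.0000 40.5500 33.1250 6.3250] k=[41 41 41 41 41 31 6]
t=3: x=[41.0000 41.0000 41.0000 41.0000 40.2500 29.8750 7.8750] k=[41 41 41 41 40 32 6]
t=4: x=[41.0000 41.0000 41.0000 40.9250 39.4750 30.6500 7.9500] k=[41 41 41 40 38 31 6]
t=5: x=[41.0000 41.0000 40.9250 39.9250 37.6250 29.6500 7.8750] k=[41 41 41 37 37 32 7]
t=6: x=[41.0000 41.0000 40.7000 37.3000 36.6250 30.5000 8.8750] k=[41 41 41 39 37 28 10]
t=7: x=[41.0000 41.0000 40.8500 39.0000 36.4750 27.3250 11.3500] k=[41 41 41 36 38 26 11]
t=8: x=[41.0000 41.0000 40.6250 36.5250 36.9500 25.7750 12.1250] k=[41 41 41 34 39 29 11]
t=9: x=[41.0000 41.0000 40.4750 34.9000 37.8750 28.4000 12.3500] k=[41 41 39 34 36 29 15]
t=10: x=[41.0000 40.8500 38.7750 34.5250 35.3250 28.4750 16.0500] k=[41 39 36 34 38 31 13]
t=11: x=[40.8500 38.9250 36.0750 34.4500 37.1750 30.1750 14.3500] k=[41 40 34 37 40 33 17]
t=12: x=[40.9250 39.6250 34.6750 37.0000 39.2500 32.3250 18.2000] k=[39 40 36 35 40 31 15]
t=13: x=[39.0750 39.6250 36.2250 35.4500 38.9500 30.4750 16.2000] k=[41 41 37 32 41 32 14]
t=14: x=[41.0000 40.7000 36.9250 33.0500 39.6500 31.3250 15.3500] k=[41 40 39 36 41 30 16]
t=15: x=[40.9250 40.0000 38.8500 36.6000 39.8000 29.7750 17.0500] k=[39 41 36 38 40 30 19]
t=16: x=[39.1500 40.4750 36.5250 38.0000 39.1000 29.9250 19.8250] k=[37 41 40 38 36 31 17]
t=17: x=[37.3000 40.6250 39.9250 38.0000 35.7750 30.3250 18.0500] k=[40 41 38 41 34 28 16]

5.625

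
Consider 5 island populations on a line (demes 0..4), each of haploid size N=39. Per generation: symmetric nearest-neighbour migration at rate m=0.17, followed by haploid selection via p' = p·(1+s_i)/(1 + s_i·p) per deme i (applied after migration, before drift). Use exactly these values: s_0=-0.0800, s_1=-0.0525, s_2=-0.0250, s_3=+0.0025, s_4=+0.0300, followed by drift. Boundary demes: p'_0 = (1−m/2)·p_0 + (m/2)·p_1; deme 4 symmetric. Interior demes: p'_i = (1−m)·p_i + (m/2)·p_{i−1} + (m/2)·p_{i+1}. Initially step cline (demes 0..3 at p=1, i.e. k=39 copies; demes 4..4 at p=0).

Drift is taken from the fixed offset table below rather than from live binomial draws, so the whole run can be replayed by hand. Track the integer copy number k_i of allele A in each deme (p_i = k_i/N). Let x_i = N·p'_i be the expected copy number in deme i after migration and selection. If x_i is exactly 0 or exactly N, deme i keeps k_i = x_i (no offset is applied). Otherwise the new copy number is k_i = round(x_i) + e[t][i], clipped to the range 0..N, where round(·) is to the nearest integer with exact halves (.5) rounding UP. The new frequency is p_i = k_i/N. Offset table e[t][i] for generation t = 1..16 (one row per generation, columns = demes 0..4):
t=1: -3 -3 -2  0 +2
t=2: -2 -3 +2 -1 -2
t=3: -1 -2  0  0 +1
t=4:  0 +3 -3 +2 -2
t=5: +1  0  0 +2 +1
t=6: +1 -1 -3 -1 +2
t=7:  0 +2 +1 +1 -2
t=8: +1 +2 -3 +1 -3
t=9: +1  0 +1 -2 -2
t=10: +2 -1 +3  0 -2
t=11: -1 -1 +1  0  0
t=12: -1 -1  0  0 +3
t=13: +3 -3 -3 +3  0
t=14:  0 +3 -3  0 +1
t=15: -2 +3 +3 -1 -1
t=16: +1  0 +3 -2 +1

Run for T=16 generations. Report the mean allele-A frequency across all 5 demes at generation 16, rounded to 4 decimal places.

t=0: k=[39 39 39 39 0]
t=1: x=[39.0000 39.0000 39.0000 35.6926 3.4058] k=[39 39 39 36 5]
t=2: x=[39.0000 39.0000 38.7385 33.6316 7.8181] k=[39 39 39 33 6]
t=3: x=[39.0000 39.0000 38.4771 31.2305 8.4897] k=[39 39 38 31 9]
t=4: x=[39.0000 38.9103 37.4528 29.7426 11.1033] k=[39 39 34 32 9]
t=5: x=[39.0000 38.5517 34.1485 30.2320 11.1894] k=[39 39 34 32 12]
t=6: x=[39.0000 38.5517 34.1485 30.4866 13.9638] k=[39 38 31 29 16]
t=7: x=[38.9076 37.4097 31.2693 28.0846 17.3893] k=[39 39 32 29 15]
t=8: x=[39.0000 38.3726 32.1990 28.0846 16.4706] k=[39 39 29 29 13]
t=9: x=[39.0000 38.1040 29.6715 27.6601 14.6292] k=[39 38 31 26 13]
t=10: x=[38.9076 37.4097 31.0104 25.3422 14.3722] k=[39 36 34 25 12]
t=11: x=[38.7230 35.9362 33.2826 24.6826 13.3634] k=[38 35 34 25 13]
t=12: x=[37.6397 34.9797 33.1960 24.7676 14.2865] k=[37 34 33 25 17]
t=13: x=[36.5612 33.9371 32.2651 25.0224 17.9661] k=[39 31 29 28 18]
t=14: x=[38.2620 31.1782 28.8966 27.2555 19.1380] k=[38 34 26 27 20]
t=15: x=[37.5478 33.4066 26.5514 26.3414 20.8820] k=[36 36 30 25 20]
t=16: x=[35.7608 35.3139 29.9097 25.0224 20.7123] k=[37 35 33 23 22]

0.7692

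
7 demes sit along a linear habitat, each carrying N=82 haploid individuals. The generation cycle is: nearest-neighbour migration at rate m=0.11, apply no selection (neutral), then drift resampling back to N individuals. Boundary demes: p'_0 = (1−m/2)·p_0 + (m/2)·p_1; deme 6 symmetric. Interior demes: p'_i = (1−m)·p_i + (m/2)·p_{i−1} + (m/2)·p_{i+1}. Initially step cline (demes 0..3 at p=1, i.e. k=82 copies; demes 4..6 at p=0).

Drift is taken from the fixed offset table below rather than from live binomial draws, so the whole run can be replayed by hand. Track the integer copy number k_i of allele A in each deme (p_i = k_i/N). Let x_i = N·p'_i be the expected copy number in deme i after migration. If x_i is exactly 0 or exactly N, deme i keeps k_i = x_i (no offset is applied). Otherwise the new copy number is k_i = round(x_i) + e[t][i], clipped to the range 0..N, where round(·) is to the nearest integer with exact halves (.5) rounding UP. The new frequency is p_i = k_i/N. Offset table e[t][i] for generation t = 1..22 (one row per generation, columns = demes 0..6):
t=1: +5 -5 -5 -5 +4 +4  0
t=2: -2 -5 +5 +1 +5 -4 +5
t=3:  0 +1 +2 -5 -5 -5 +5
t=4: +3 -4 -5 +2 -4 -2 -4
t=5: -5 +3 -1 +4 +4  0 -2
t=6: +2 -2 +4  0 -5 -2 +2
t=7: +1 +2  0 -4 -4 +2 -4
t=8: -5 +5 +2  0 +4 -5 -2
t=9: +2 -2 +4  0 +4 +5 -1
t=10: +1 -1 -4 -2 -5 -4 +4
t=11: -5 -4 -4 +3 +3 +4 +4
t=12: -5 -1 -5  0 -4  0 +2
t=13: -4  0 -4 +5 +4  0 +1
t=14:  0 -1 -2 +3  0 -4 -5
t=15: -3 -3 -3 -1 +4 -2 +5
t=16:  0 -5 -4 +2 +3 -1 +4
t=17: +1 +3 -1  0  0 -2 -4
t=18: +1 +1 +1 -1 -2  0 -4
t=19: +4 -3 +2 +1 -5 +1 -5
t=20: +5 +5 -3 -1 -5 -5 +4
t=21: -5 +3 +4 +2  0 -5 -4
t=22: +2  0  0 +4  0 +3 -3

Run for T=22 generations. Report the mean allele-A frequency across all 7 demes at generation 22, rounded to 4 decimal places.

t=0: k=[82 82 82 82 0 0 0]
t=1: x=[82.0000 82.0000 82.0000 77.4900 4.5100 0.0000 0.0000] k=[82 82 82 72 9 0 0]
t=2: x=[82.0000 82.0000 81.4500 69.0850 11.9700 0.4950 0.0000] k=[82 82 82 70 17 0 0]
t=3: x=[82.0000 82.0000 81.3400 67.7450 18.9800 0.9350 0.0000] k=[82 82 82 63 14 0 0]
t=4: x=[82.0000 82.0000 80.9550 61.3500 15.9250 0.7700 0.0000] k=[82 82 76 63 12 0 0]
t=5: x=[82.0000 81.6700 75.6150 60.9100 14.1450 0.6600 0.0000] k=[82 82 75 65 18 1 0]
t=6: x=[82.0000 81.6150 74.8350 62.9650 19.6500 1.8800 0.0550] k=[82 80 79 63 15 0 2]
t=7: x=[81.8900 80.0550 78.1750 61.2400 16.8150 0.9350 1.8900] k=[82 82 78 57 13 3 0]
t=8: x=[82.0000 81.7800 77.0650 55.7350 14.8700 3.3850 0.1650] k=[82 82 79 56 19 0 0]
t=9: x=[82.0000 81.8350 77.9000 55.2300 19.9900 1.0450 0.0000] k=[82 80 82 55 24 6 0]
t=10: x=[81.8900 80.2200 80.4050 54.7800 24.7150 6.6600 0.3300] k=[82 79 76 53 20 3 4]
t=11: x=[81.8350 79.0000 74.9000 52.4500 20.8800 3.9900 3.9450] k=[77 75 71 55 24 8 8]
t=12: x=[76.8900 74.8900 70.3400 54.1750 24.8250 8.8800 8.0000] k=[72 74 65 54 21 9 10]
t=13: x=[72.1100 73.3950 64.8900 52.7900 22.1550 9.7150 9.9450] k=[68 73 61 58 26 10 11]
t=14: x=[68.2750 72.0650 61.4950 56.4050 26.8800 10.9350 10.9450] k=[68 71 59 59 27 7 6]
t=15: x=[68.1650 70.1750 59.6600 57.2400 27.6600 8.0450 6.0550] k=[65 67 57 56 32 6 11]
t=16: x=[65.1100 66.3400 57.4950 54.7350 31.8900 7.7050 10.7250] k=[65 61 53 57 35 7 15]
t=17: x=[64.7800 60.7800 53.6600 55.5700 34.6700 8.9800 14.5600] k=[66 64 53 56 35 7 11]
t=18: x=[65.8900 63.5050 53.7700 54.6800 34.6150 8.7600 10.7800] k=[67 65 55 54 33 9 7]
t=19: x=[66.8900 64.5600 55.4950 52.9000 32.8350 10.2100 7.1100] k=[71 62 57 54 28 11 2]
t=20: x=[70.5050 62.2200 57.1100 52.7350 28.4950 11.4400 2.4950] k=[76 67 54 52 23 6 6]
t=21: x=[75.5050 66.7800 54.6050 50.5150 23.6600 6.9350 6.0000] k=[71 70 59 53 24 2 2]
t=22: x=[70.9450 69.4500 59.2750 51.7350 24.3850 3.2100 2.0000] k=[73 69 59 56 24 6 0]

0.5000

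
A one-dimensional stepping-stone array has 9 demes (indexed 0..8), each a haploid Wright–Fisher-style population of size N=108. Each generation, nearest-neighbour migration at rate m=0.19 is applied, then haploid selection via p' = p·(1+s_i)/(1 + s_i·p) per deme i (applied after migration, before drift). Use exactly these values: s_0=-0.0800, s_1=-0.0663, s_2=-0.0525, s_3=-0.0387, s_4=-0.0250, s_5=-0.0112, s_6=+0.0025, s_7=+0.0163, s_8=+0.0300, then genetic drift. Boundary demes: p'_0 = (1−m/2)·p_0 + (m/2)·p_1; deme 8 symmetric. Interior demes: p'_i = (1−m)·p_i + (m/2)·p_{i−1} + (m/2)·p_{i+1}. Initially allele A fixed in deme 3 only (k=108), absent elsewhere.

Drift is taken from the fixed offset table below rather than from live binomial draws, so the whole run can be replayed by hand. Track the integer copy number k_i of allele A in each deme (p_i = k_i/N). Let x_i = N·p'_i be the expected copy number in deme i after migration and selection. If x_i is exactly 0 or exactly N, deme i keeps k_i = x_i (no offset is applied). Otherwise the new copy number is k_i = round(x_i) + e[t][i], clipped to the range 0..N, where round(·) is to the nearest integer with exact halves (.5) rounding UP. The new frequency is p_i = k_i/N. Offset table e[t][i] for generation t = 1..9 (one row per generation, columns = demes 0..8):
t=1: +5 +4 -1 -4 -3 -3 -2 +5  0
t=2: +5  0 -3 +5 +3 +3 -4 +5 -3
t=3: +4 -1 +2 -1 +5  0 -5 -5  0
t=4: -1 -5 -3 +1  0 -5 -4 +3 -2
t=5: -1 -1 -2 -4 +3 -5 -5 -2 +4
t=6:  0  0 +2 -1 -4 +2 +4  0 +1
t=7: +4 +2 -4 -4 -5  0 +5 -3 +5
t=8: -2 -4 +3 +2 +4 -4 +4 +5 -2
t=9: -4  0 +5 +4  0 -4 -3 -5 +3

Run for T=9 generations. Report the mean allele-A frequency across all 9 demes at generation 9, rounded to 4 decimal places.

0.0813

t=0: k=[0 0 0 108 0 0 0 0 0]
t=1: x=[0.0000 0.0000 9.7701 86.8159 10.0273 0.0000 0.0000 0.0000 0.0000] k=[0 0 9 83 7 0 0 0 0]
t=2: x=[0.0000 0.7987 14.4852 67.7586 13.2577 0.6576 0.0000 0.0000 0.0000] k=[0 1 11 73 16 4 0 0 0]
t=3: x=[0.0874 1.7340 15.2211 60.6482 19.8613 4.7090 0.3809 0.0000 0.0000] k=[4 1 17 60 25 5 0 0 0]
t=4: x=[3.4272 2.6235 18.7158 51.5258 25.9229 6.3573 0.4762 0.0000 0.0000] k=[2 0 16 53 26 1 0 0 0]
t=5: x=[1.6674 1.5983 17.2007 45.8755 25.6910 3.2444 0.0952 0.0000 0.0000] k=[1 1 15 42 29 0 0 0 0]
t=6: x=[0.9207 2.1786 15.5050 37.2313 26.9645 2.7249 0.0000 0.0000 0.0000] k=[1 2 18 36 23 5 0 0 0]
t=7: x=[1.0082 3.2047 17.3888 32.1567 22.0770 6.1692 0.4762 0.0000 0.0000] k=[5 5 13 28 17 6 5 0 0]
t=8: x=[4.6171 5.3972 13.0342 24.7686 16.6405 6.8771 4.6311 0.4827 0.0000] k=[3 1 16 27 21 3 9 5 0]
t=9: x=[2.5906 2.4456 14.9132 24.6266 19.4529 5.2237 8.0686 4.9813 0.4892] k=[0 2 20 29 19 1 5 0 3]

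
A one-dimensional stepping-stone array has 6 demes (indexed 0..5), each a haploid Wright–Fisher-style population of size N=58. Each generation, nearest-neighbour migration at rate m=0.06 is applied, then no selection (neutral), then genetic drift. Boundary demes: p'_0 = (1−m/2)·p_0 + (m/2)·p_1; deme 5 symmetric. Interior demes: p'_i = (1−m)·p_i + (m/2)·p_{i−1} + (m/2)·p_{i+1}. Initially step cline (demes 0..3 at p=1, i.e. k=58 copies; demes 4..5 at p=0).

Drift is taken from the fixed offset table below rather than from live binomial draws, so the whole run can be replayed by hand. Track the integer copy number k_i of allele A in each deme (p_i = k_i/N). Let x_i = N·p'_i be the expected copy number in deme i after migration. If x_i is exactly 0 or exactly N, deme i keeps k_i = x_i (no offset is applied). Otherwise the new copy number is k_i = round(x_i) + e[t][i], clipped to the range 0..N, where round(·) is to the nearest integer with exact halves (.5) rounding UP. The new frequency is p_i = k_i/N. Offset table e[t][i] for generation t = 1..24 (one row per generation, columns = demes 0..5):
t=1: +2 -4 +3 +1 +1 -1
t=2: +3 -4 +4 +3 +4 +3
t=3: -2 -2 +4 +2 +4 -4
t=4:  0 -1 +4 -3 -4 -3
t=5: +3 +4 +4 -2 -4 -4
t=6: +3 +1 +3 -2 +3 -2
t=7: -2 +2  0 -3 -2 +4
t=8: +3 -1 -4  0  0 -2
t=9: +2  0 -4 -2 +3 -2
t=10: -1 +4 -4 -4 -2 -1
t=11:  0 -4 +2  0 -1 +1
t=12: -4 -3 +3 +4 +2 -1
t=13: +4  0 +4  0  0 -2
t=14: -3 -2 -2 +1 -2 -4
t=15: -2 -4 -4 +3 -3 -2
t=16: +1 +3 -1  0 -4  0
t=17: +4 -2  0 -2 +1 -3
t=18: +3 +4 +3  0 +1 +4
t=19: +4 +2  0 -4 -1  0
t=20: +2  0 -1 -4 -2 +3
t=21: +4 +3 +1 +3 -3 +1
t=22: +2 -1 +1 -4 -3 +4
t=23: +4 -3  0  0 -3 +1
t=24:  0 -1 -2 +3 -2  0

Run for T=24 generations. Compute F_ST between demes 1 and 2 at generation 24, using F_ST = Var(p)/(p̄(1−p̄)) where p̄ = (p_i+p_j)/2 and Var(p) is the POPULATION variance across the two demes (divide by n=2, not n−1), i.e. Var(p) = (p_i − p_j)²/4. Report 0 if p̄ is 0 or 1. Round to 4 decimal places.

t=0: k=[58 58 58 58 0 0]
t=1: x=[58.0000 58.0000 58.0000 56.2600 1.7400 0.0000] k=[58 58 58 57 3 0]
t=2: x=[58.0000 58.0000 57.9700 55.4100 4.5300 0.0900] k=[58 58 58 58 9 3]
t=3: x=[58.0000 58.0000 58.0000 56.5300 10.2900 3.1800] k=[58 58 58 58 14 0]
t=4: x=[58.0000 58.0000 58.0000 56.6800 14.9000 0.4200] k=[58 58 58 54 11 0]
t=5: x=[58.0000 58.0000 57.8800 52.8300 11.9600 0.3300] k=[58 58 58 51 8 0]
t=6: x=[58.0000 58.0000 57.7900 49.9200 9.0500 0.2400] k=[58 58 58 48 12 0]
t=7: x=[58.0000 58.0000 57.7000 47.2200 12.7200 0.3600] k=[58 58 58 44 11 4]
t=8: x=[58.0000 58.0000 57.5800 43.4300 11.7800 4.2100] k=[58 58 54 43 12 2]
t=9: x=[58.0000 57.8800 53.7900 42.4000 12.6300 2.3000] k=[58 58 50 40 16 0]
t=10: x=[58.0000 57.7600 49.9400 39.5800 16.2400 0.4800] k=[58 58 46 36 14 0]
t=11: x=[58.0000 57.6400 46.0600 35.6400 14.2400 0.4200] k=[58 54 48 36 13 1]
t=12: x=[57.8800 53.9400 47.8200 35.6700 13.3300 1.3600] k=[54 51 51 40 15 0]
t=13: x=[53.9100 51.0900 50.6700 39.5800 15.3000 0.4500] k=[58 51 55 40 15 0]
t=14: x=[57.7900 51.3300 54.4300 39.7000 15.3000 0.4500] k=[55 49 52 41 13 0]
t=15: x=[54.8200 49.2700 51.5800 40.4900 13.4500 0.3900] k=[53 45 48 43 10 0]
t=16: x=[52.7600 45.3300 47.7600 42.1600 10.6900 0.3000] k=[54 48 47 42 7 0]
t=17: x=[53.8200 48.1500 46.8800 41.1000 7.8400 0.2100] k=[58 46 47 39 9 0]
t=18: x=[57.6400 46.3900 46.7300 38.3400 9.6300 0.2700] k=[58 50 50 38 11 4]
t=19: x=[57.7600 50.2400 49.6400 37.5500 11.6000 4.2100] k=[58 52 50 34 11 4]
t=20: x=[57.8200 52.1200 49.5800 33.7900 11.4800 4.2100] k=[58 52 49 30 9 7]
t=21: x=[57.8200 52.0900 48.5200 29.9400 9.5700 7.0600] k=[58 55 50 33 7 8]
t=22: x=[57.9100 54.9400 49.6400 32.7300 7.8100 7.9700] k=[58 54 51 29 5 12]
t=23: x=[57.8800 54.0300 50.4300 28.9400 5.9300 11.7900] k=[58 51 50 29 3 13]
t=24: x=[57.7900 51.1800 49.4000 28.8500 4.0800 12.7000] k=[58 50 47 32 2 13]

0.0049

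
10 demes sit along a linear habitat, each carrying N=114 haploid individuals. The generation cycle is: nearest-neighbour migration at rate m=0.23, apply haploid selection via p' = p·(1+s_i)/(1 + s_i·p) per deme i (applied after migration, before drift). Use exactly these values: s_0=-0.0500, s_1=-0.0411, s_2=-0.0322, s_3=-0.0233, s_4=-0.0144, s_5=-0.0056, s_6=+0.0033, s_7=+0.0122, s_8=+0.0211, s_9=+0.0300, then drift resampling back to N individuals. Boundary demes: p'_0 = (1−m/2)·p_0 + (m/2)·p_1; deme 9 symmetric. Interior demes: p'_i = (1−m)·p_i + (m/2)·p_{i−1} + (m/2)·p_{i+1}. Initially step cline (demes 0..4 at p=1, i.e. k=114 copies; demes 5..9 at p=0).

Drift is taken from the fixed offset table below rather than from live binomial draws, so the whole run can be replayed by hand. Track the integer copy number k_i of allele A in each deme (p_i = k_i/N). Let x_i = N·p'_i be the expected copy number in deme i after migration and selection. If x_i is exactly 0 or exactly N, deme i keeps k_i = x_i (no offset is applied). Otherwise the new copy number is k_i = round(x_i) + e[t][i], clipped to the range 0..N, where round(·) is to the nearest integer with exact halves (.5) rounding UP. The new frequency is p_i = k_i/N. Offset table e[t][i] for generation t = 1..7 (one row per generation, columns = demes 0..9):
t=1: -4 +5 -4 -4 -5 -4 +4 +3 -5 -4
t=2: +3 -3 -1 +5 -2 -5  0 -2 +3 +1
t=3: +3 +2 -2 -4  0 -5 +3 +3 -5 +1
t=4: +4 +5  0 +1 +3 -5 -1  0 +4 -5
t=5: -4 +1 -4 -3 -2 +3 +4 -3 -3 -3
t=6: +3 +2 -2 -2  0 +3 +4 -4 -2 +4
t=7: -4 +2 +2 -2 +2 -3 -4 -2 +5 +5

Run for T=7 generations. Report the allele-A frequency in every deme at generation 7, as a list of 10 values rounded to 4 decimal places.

[1.0000, 1.0000, 0.9386, 0.7982, 0.6053, 0.2719, 0.0965, 0.0000, 0.0000, 0.0000]

t=0: k=[114 114 114 114 114 0 0 0 0 0]
t=1: x=[114.0000 114.0000 114.0000 114.0000 100.7208 13.0450 0.0000 0.0000 0.0000 0.0000] k=[114 114 114 114 96 9 0 0 0 0]
t=2: x=[114.0000 114.0000 114.0000 111.8815 87.7733 17.8852 1.0384 0.0000 0.0000 0.0000] k=[114 114 114 114 86 13 1 0 0 0]
t=3: x=[114.0000 114.0000 114.0000 110.7054 80.4828 19.9225 2.2723 0.1164 0.0000 0.0000] k=[114 114 114 107 80 15 5 3 0 0]
t=4: x=[114.0000 114.0000 113.1684 104.4966 75.2599 21.2278 5.9385 2.9193 0.3523 0.0000] k=[114 114 113 105 78 16 5 3 4 0]
t=5: x=[114.0000 113.8801 112.1359 102.5749 73.5975 21.7659 6.0539 3.3846 3.4951 0.4737] k=[114 114 108 100 72 25 10 0 0 0]
t=6: x=[114.0000 113.2806 107.5744 97.3679 69.4219 28.5596 10.6067 1.1639 0.0000 0.0000] k=[114 114 106 95 69 32 15 0 0 0]
t=7: x=[114.0000 113.0409 105.3983 92.8722 67.3357 34.1655 15.2735 1.7457 0.0000 0.0000] k=[114 114 107 91 69 31 11 0 0 0]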